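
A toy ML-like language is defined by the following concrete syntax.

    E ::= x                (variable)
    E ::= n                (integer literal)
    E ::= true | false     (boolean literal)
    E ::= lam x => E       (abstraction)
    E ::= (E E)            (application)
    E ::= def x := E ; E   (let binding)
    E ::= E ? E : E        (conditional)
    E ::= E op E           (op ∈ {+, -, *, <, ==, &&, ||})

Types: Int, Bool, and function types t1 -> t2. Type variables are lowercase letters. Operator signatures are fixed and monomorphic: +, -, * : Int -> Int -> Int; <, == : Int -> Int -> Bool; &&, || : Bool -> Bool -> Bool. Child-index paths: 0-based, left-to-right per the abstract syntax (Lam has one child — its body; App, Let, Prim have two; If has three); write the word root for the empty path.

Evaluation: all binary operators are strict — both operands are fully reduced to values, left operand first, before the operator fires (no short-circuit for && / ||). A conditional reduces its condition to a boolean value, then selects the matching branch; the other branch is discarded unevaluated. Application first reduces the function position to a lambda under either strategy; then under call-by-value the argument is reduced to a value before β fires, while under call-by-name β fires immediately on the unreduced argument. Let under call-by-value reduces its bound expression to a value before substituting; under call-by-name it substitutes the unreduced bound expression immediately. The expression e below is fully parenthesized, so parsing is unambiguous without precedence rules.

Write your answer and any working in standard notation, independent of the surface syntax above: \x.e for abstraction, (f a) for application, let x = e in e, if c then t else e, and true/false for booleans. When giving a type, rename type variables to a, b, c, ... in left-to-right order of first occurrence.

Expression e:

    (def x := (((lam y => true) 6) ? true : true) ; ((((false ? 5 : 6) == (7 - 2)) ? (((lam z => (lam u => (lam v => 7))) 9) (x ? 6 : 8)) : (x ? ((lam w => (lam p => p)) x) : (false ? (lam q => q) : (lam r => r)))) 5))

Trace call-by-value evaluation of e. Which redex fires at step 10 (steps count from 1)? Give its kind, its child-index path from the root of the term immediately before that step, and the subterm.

Derivation:
step 0: (let x = (if ((\y.true) 6) then true else true) in ((if ((if false then 5 else 6) == (7 - 2)) then (((\z.(\u.(\v.7))) 9) (if x then 6 else 8)) else (if x then ((\w.(\p.p)) x) else (if false then (\q.q) else (\r.r)))) 5))
step 1: [beta@0.0] (let x = (if true then true else true) in ((if ((if false then 5 else 6) == (7 - 2)) then (((\z.(\u.(\v.7))) 9) (if x then 6 else 8)) else (if x then ((\w.(\p.p)) x) else (if false then (\q.q) else (\r.r)))) 5))
step 2: [if@0] (let x = true in ((if ((if false then 5 else 6) == (7 - 2)) then (((\z.(\u.(\v.7))) 9) (if x then 6 else 8)) else (if x then ((\w.(\p.p)) x) else (if false then (\q.q) else (\r.r)))) 5))
step 3: [let@root] ((if ((if false then 5 else 6) == (7 - 2)) then (((\z.(\u.(\v.7))) 9) (if true then 6 else 8)) else (if true then ((\w.(\p.p)) true) else (if false then (\q.q) else (\r.r)))) 5)
step 4: [if@0.0.0] ((if (6 == (7 - 2)) then (((\z.(\u.(\v.7))) 9) (if true then 6 else 8)) else (if true then ((\w.(\p.p)) true) else (if false then (\q.q) else (\r.r)))) 5)
step 5: [delta@0.0.1] ((if (6 == 5) then (((\z.(\u.(\v.7))) 9) (if true then 6 else 8)) else (if true then ((\w.(\p.p)) true) else (if false then (\q.q) else (\r.r)))) 5)
step 6: [delta@0.0] ((if false then (((\z.(\u.(\v.7))) 9) (if true then 6 else 8)) else (if true then ((\w.(\p.p)) true) else (if false then (\q.q) else (\r.r)))) 5)
step 7: [if@0] ((if true then ((\w.(\p.p)) true) else (if false then (\q.q) else (\r.r))) 5)
step 8: [if@0] (((\w.(\p.p)) true) 5)
step 9: [beta@0] ((\p.p) 5)
step 10: [beta@root] 5

Answer: beta at root : ((\p.p) 5)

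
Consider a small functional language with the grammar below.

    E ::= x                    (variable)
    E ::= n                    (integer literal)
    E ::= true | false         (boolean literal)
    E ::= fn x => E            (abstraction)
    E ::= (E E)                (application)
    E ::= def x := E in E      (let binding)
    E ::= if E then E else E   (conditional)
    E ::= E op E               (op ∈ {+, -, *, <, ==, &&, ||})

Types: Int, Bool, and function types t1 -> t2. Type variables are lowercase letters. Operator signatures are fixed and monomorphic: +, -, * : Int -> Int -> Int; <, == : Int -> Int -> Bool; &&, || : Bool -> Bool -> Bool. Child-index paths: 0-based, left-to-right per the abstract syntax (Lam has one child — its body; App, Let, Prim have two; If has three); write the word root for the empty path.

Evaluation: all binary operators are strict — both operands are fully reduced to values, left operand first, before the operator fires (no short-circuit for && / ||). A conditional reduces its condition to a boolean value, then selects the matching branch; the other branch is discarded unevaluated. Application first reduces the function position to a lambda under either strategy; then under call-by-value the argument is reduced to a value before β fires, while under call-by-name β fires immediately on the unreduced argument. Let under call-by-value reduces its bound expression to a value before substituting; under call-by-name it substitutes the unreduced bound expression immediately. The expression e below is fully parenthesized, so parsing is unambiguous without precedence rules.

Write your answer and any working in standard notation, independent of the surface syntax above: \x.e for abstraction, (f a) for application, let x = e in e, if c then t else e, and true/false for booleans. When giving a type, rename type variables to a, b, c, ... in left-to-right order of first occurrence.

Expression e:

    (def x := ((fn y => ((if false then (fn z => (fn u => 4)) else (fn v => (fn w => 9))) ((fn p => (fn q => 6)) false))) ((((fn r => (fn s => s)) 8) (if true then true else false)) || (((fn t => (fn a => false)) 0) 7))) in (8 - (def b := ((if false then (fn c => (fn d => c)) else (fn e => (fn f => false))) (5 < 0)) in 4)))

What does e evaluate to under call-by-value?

Derivation:
step 0: (let x = ((\y.((if false then (\z.(\u.4)) else (\v.(\w.9))) ((\p.(\q.6)) false))) ((((\r.(\s.s)) 8) (if true then true else false)) || (((\t.(\a.false)) 0) 7))) in (8 - (let b = ((if false then (\c.(\d.c)) else (\e.(\f.false))) (5 < 0)) in 4)))
step 1: [beta@0.1.0.0] (let x = ((\y.((if false then (\z.(\u.4)) else (\v.(\w.9))) ((\p.(\q.6)) false))) (((\s.s) (if true then true else false)) || (((\t.(\a.false)) 0) 7))) in (8 - (let b = ((if false then (\c.(\d.c)) else (\e.(\f.false))) (5 < 0)) in 4)))
step 2: [if@0.1.0.1] (let x = ((\y.((if false then (\z.(\u.4)) else (\v.(\w.9))) ((\p.(\q.6)) false))) (((\s.s) true) || (((\t.(\a.false)) 0) 7))) in (8 - (let b = ((if false then (\c.(\d.c)) else (\e.(\f.false))) (5 < 0)) in 4)))
step 3: [beta@0.1.0] (let x = ((\y.((if false then (\z.(\u.4)) else (\v.(\w.9))) ((\p.(\q.6)) false))) (true || (((\t.(\a.false)) 0) 7))) in (8 - (let b = ((if false then (\c.(\d.c)) else (\e.(\f.false))) (5 < 0)) in 4)))
step 4: [beta@0.1.1.0] (let x = ((\y.((if false then (\z.(\u.4)) else (\v.(\w.9))) ((\p.(\q.6)) false))) (true || ((\a.false) 7))) in (8 - (let b = ((if false then (\c.(\d.c)) else (\e.(\f.false))) (5 < 0)) in 4)))
step 5: [beta@0.1.1] (let x = ((\y.((if false then (\z.(\u.4)) else (\v.(\w.9))) ((\p.(\q.6)) false))) (true || false)) in (8 - (let b = ((if false then (\c.(\d.c)) else (\e.(\f.false))) (5 < 0)) in 4)))
step 6: [delta@0.1] (let x = ((\y.((if false then (\z.(\u.4)) else (\v.(\w.9))) ((\p.(\q.6)) false))) true) in (8 - (let b = ((if false then (\c.(\d.c)) else (\e.(\f.false))) (5 < 0)) in 4)))
step 7: [beta@0] (let x = ((if false then (\z.(\u.4)) else (\v.(\w.9))) ((\p.(\q.6)) false)) in (8 - (let b = ((if false then (\c.(\d.c)) else (\e.(\f.false))) (5 < 0)) in 4)))
step 8: [if@0.0] (let x = ((\v.(\w.9)) ((\p.(\q.6)) false)) in (8 - (let b = ((if false then (\c.(\d.c)) else (\e.(\f.false))) (5 < 0)) in 4)))
step 9: [beta@0.1] (let x = ((\v.(\w.9)) (\q.6)) in (8 - (let b = ((if false then (\c.(\d.c)) else (\e.(\f.false))) (5 < 0)) in 4)))
step 10: [beta@0] (let x = (\w.9) in (8 - (let b = ((if false then (\c.(\d.c)) else (\e.(\f.false))) (5 < 0)) in 4)))
step 11: [let@root] (8 - (let b = ((if false then (\c.(\d.c)) else (\e.(\f.false))) (5 < 0)) in 4))
step 12: [if@1.0.0] (8 - (let b = ((\e.(\f.false)) (5 < 0)) in 4))
step 13: [delta@1.0.1] (8 - (let b = ((\e.(\f.false)) false) in 4))
step 14: [beta@1.0] (8 - (let b = (\f.false) in 4))
step 15: [let@1] (8 - 4)
step 16: [delta@root] 4

Answer: 4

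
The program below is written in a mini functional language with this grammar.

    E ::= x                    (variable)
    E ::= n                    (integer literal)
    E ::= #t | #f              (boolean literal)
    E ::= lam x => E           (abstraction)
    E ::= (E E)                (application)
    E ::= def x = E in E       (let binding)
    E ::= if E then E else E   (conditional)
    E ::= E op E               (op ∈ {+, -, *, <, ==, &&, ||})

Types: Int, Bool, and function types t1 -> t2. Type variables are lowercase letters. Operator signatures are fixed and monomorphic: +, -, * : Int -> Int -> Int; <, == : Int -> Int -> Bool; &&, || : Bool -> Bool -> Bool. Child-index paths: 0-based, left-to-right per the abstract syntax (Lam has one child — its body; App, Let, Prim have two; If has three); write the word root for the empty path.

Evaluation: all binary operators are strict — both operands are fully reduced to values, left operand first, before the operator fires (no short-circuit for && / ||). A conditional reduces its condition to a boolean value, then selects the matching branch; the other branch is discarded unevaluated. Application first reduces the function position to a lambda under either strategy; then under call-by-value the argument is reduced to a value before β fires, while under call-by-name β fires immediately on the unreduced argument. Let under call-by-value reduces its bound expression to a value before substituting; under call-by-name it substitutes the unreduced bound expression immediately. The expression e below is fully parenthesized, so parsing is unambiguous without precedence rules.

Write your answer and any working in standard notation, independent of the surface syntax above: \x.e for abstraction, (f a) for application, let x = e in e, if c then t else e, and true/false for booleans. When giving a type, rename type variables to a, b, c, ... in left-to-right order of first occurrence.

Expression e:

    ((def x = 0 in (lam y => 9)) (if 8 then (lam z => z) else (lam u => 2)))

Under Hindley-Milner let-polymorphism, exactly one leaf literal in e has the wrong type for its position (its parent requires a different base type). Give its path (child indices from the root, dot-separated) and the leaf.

Answer: 1.0 : 8

Working:
let x : Int
\y._ : a -> Int
  unify Int ~ Bool
  FAIL: mismatch Int ~ Bool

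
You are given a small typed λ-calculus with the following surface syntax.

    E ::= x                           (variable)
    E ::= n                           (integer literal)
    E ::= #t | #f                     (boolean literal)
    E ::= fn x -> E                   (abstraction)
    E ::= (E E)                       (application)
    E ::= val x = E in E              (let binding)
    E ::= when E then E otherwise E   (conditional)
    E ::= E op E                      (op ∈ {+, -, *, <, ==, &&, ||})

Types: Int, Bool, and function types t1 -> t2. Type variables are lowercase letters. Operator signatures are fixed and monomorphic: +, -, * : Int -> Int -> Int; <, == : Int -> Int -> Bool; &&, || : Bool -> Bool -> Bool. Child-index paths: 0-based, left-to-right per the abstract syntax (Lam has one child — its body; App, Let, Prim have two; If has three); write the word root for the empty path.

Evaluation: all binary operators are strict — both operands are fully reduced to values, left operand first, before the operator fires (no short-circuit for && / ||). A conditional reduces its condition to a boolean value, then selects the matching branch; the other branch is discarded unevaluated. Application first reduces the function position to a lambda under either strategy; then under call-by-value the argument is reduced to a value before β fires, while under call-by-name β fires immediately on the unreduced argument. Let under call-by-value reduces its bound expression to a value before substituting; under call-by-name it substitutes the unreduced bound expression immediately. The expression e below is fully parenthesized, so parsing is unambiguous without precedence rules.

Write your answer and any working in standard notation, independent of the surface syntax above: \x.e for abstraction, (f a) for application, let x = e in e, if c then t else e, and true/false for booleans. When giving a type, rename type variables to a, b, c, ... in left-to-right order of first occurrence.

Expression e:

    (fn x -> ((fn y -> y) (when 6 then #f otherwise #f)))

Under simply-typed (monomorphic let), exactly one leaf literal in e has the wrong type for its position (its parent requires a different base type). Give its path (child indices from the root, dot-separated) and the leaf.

Derivation:
y : b
\y._ : b -> b
  unify Int ~ Bool
  FAIL: mismatch Int ~ Bool

Answer: 0.1.0 : 6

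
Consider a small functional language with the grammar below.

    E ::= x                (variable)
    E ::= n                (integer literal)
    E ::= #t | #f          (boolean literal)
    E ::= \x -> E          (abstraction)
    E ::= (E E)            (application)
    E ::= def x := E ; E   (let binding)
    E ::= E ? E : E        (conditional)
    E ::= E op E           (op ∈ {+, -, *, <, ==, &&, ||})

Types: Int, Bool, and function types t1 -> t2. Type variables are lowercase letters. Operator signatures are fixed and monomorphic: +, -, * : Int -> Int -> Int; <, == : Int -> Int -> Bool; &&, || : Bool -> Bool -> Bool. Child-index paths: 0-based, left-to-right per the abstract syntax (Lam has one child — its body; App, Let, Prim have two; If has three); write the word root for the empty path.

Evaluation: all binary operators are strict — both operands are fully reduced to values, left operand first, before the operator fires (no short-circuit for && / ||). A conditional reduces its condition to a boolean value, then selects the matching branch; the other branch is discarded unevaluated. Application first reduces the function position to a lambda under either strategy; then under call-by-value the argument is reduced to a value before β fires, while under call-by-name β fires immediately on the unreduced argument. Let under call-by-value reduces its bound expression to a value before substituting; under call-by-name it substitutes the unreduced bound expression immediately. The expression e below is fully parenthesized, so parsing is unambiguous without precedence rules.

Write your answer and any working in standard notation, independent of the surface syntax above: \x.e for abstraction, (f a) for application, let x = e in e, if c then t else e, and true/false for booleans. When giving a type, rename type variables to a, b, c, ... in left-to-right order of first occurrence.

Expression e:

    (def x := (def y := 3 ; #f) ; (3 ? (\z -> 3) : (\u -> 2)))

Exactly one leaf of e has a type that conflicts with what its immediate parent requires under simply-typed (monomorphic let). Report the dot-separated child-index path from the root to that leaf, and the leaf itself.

Answer: 1.0 : 3

Derivation:
let y : Int
let x : Bool
  unify Int ~ Bool
  FAIL: mismatch Int ~ Bool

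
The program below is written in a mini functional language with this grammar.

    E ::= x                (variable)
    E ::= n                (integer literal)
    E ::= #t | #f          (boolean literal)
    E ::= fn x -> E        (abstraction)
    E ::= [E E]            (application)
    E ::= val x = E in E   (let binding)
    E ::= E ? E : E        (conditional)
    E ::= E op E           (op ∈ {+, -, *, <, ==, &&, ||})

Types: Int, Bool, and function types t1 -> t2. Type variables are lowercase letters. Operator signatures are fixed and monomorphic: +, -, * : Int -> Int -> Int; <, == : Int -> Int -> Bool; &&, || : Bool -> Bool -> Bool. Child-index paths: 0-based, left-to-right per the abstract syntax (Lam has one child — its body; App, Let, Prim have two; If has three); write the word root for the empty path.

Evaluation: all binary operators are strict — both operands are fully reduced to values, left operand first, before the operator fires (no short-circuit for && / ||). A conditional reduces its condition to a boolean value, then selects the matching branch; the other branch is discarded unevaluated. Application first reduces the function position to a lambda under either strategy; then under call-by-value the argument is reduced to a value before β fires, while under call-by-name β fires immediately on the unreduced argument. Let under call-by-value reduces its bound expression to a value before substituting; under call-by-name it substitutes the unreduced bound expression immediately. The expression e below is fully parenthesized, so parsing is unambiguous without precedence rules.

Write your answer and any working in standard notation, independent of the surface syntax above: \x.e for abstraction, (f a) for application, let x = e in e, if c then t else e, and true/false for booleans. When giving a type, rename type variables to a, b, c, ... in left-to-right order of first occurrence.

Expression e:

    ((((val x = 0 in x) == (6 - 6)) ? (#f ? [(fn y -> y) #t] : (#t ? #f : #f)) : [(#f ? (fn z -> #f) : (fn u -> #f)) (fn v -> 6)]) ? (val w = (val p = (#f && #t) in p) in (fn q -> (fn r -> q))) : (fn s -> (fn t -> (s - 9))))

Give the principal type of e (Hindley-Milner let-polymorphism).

Derivation:
let x : Int
x : Int
  unify Int ~ Int
  unify Int ~ Int
  unify Int ~ Int
  unify Int ~ Int
  unify Bool ~ Bool
  unify Bool ~ Bool
y : a
\y._ : a -> a
  unify a -> a ~ Bool -> b
  unify a ~ Bool
  unify Bool ~ b
_ _ : Bool
  unify Bool ~ Bool
  unify Bool ~ Bool
  unify Bool ~ Bool
  unify Bool ~ Bool
\z._ : c -> Bool
\u._ : d -> Bool
  unify c -> Bool ~ d -> Bool
  unify c ~ d
  unify Bool ~ Bool
\v._ : e -> Int
  unify d -> Bool ~ (e -> Int) -> f
  unify d ~ e -> Int
  unify Bool ~ f
_ _ : Bool
  unify Bool ~ Bool
  unify Bool ~ Bool
  unify Bool ~ Bool
  unify Bool ~ Bool
let p : Bool
p : Bool
let w : Bool
q : g
\r._ : h -> g
\q._ : g -> h -> g
s : i
  unify i ~ Int
  unify Int ~ Int
\t._ : j -> Int
\s._ : Int -> j -> Int
  unify g -> h -> g ~ Int -> j -> Int
  unify g ~ Int
  unify h -> Int ~ j -> Int
  unify h ~ j
  unify Int ~ Int

Answer: Int -> a -> Int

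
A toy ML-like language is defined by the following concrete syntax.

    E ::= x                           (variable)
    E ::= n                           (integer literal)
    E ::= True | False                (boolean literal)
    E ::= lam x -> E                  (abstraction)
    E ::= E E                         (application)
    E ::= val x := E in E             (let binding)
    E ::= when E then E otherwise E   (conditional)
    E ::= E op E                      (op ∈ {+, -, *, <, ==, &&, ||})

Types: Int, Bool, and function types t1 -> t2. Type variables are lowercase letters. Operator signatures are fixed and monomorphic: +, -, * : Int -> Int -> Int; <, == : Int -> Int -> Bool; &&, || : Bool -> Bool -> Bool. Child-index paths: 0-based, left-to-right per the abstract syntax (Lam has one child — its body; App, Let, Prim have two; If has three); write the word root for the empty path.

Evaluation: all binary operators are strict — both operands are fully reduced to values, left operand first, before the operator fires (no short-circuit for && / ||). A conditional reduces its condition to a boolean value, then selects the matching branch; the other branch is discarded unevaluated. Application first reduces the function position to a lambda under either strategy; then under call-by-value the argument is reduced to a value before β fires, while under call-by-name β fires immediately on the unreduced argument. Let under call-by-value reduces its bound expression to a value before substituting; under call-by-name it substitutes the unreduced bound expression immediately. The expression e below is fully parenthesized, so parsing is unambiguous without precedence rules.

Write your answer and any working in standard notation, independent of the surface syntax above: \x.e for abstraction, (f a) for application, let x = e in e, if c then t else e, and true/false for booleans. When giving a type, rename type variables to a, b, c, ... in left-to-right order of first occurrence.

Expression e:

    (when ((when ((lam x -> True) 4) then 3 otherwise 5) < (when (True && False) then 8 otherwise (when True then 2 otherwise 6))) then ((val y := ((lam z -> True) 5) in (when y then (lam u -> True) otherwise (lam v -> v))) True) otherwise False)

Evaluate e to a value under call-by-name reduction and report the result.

Trace:
step 0: (if ((if ((\x.true) 4) then 3 else 5) < (if (true && false) then 8 else (if true then 2 else 6))) then ((let y = ((\z.true) 5) in (if y then (\u.true) else (\v.v))) true) else false)
step 1: [beta@0.0.0] (if ((if true then 3 else 5) < (if (true && false) then 8 else (if true then 2 else 6))) then ((let y = ((\z.true) 5) in (if y then (\u.true) else (\v.v))) true) else false)
step 2: [if@0.0] (if (3 < (if (true && false) then 8 else (if true then 2 else 6))) then ((let y = ((\z.true) 5) in (if y then (\u.true) else (\v.v))) true) else false)
step 3: [delta@0.1.0] (if (3 < (if false then 8 else (if true then 2 else 6))) then ((let y = ((\z.true) 5) in (if y then (\u.true) else (\v.v))) true) else false)
step 4: [if@0.1] (if (3 < (if true then 2 else 6)) then ((let y = ((\z.true) 5) in (if y then (\u.true) else (\v.v))) true) else false)
step 5: [if@0.1] (if (3 < 2) then ((let y = ((\z.true) 5) in (if y then (\u.true) else (\v.v))) true) else false)
step 6: [delta@0] (if false then ((let y = ((\z.true) 5) in (if y then (\u.true) else (\v.v))) true) else false)
step 7: [if@root] false

Answer: false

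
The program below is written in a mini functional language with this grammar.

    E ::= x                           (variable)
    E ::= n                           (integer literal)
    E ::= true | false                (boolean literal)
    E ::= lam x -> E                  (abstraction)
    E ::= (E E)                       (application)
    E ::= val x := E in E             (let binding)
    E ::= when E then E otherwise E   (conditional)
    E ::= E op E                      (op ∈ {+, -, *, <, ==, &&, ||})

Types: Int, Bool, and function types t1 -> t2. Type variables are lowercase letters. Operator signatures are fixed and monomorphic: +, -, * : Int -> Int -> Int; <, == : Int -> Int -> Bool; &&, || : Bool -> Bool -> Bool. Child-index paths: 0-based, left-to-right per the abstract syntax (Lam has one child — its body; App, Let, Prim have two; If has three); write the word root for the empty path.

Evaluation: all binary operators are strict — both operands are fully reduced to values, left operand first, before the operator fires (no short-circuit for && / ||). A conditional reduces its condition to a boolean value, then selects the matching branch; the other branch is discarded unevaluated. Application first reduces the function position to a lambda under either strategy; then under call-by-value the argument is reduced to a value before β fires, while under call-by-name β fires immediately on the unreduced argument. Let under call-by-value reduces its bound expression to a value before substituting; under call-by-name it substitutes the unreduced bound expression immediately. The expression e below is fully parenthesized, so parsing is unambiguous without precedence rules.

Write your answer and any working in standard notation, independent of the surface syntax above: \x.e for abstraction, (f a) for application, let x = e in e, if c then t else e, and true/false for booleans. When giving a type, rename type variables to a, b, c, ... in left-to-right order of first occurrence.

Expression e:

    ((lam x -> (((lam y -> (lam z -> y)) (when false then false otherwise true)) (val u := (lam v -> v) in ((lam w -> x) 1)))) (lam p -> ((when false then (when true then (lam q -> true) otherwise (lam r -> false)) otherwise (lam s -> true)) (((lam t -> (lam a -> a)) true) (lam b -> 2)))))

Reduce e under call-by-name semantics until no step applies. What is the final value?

Answer: true

Working:
step 0: ((\x.(((\y.(\z.y)) (if false then false else true)) (let u = (\v.v) in ((\w.x) 1)))) (\p.((if false then (if true then (\q.true) else (\r.false)) else (\s.true)) (((\t.(\a.a)) true) (\b.2)))))
step 1: [beta@root] (((\y.(\z.y)) (if false then false else true)) (let u = (\v.v) in ((\w.(\p.((if false then (if true then (\q.true) else (\r.false)) else (\s.true)) (((\t.(\a.a)) true) (\b.2))))) 1)))
step 2: [beta@0] ((\z.(if false then false else true)) (let u = (\v.v) in ((\w.(\p.((if false then (if true then (\q.true) else (\r.false)) else (\s.true)) (((\t.(\a.a)) true) (\b.2))))) 1)))
step 3: [beta@root] (if false then false else true)
step 4: [if@root] true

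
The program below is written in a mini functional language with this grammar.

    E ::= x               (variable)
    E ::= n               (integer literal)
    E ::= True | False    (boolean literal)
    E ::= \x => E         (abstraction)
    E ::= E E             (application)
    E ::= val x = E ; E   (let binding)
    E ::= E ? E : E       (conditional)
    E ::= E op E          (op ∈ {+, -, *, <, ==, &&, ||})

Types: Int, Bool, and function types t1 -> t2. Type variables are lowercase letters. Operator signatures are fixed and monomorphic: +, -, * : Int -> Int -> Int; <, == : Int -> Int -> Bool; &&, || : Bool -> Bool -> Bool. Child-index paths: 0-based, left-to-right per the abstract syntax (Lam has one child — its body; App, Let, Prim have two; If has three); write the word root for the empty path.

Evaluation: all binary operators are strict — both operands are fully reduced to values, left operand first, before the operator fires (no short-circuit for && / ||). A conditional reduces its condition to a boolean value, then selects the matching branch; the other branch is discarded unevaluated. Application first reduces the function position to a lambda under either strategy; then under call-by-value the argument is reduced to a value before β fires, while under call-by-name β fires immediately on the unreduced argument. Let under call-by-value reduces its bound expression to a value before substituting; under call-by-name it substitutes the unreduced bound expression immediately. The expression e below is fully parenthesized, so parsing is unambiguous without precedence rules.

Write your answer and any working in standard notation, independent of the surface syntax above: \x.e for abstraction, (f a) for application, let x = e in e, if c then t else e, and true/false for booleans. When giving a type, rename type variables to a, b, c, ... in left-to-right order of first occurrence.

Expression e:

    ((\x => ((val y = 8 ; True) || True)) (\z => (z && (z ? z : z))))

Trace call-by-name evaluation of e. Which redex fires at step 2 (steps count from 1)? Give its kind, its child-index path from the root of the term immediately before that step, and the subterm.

Answer: let at 0 : (let y = 8 in true)

Trace:
step 0: ((\x.((let y = 8 in true) || true)) (\z.(z && (if z then z else z))))
step 1: [beta@root] ((let y = 8 in true) || true)
step 2: [let@0] (true || true)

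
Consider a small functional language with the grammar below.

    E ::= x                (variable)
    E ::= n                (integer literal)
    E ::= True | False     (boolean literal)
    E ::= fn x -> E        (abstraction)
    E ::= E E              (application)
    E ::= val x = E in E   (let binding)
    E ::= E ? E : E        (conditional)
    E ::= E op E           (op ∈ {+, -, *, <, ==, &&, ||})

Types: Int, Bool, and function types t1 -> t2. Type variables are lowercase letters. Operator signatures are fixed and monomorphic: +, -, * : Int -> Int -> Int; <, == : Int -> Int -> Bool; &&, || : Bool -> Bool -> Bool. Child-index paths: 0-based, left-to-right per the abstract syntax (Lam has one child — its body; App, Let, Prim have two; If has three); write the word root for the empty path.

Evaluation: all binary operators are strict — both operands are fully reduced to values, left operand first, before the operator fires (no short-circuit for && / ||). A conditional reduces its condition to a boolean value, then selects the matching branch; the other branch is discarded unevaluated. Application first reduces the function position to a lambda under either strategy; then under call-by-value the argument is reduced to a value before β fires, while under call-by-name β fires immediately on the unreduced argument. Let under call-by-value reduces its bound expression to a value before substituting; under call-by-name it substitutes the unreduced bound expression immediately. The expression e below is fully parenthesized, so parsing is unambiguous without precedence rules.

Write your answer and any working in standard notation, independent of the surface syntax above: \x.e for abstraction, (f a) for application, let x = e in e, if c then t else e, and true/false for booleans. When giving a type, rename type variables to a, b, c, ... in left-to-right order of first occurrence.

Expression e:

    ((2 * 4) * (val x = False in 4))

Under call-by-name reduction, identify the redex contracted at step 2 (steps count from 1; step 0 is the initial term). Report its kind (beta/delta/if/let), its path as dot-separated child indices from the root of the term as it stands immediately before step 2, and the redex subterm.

Derivation:
step 0: ((2 * 4) * (let x = false in 4))
step 1: [delta@0] (8 * (let x = false in 4))
step 2: [let@1] (8 * 4)

Answer: let at 1 : (let x = false in 4)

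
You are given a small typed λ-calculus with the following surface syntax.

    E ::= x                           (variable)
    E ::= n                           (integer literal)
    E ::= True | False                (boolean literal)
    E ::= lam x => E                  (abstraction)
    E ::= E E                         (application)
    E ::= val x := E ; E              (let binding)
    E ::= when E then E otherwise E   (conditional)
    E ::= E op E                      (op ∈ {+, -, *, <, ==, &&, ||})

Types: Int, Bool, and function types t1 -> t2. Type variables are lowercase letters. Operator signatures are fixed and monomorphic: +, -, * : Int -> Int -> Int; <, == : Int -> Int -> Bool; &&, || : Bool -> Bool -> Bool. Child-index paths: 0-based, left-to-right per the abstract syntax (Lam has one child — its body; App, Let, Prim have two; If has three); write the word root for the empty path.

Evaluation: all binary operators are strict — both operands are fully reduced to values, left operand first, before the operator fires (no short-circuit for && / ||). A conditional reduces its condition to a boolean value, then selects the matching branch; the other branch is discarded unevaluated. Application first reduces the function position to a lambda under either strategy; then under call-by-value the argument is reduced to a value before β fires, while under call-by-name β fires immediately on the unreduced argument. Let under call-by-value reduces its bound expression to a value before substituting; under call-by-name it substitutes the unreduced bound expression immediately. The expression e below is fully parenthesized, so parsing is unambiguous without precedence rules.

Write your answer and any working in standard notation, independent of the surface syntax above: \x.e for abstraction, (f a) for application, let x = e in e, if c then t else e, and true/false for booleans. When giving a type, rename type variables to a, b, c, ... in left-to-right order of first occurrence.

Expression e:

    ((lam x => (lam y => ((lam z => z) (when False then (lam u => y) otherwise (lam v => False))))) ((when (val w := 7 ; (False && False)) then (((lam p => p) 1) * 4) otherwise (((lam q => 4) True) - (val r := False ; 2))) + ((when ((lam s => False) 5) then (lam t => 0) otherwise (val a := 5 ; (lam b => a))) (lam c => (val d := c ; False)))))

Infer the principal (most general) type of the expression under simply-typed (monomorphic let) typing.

Derivation:
z : c
\z._ : c -> c
  unify Bool ~ Bool
y : b
\u._ : d -> b
\v._ : e -> Bool
  unify d -> b ~ e -> Bool
  unify d ~ e
  unify b ~ Bool
  unify c -> c ~ (e -> Bool) -> f
  unify c ~ e -> Bool
  unify e -> Bool ~ f
_ _ : e -> Bool
\y._ : Bool -> e -> Bool
\x._ : a -> Bool -> e -> Bool
let w : Int
  unify Bool ~ Bool
  unify Bool ~ Bool
  unify Bool ~ Bool
p : g
\p._ : g -> g
  unify g -> g ~ Int -> h
  unify g ~ Int
  unify Int ~ h
_ _ : Int
  unify Int ~ Int
  unify Int ~ Int
\q._ : i -> Int
  unify i -> Int ~ Bool -> j
  unify i ~ Bool
  unify Int ~ j
_ _ : Int
  unify Int ~ Int
let r : Bool
  unify Int ~ Int
  unify Int ~ Int
  unify Int ~ Int
\s._ : k -> Bool
  unify k -> Bool ~ Int -> l
  unify k ~ Int
  unify Bool ~ l
_ _ : Bool
  unify Bool ~ Bool
\t._ : m -> Int
let a : Int
a : Int
\b._ : n -> Int
  unify m -> Int ~ n -> Int
  unify m ~ n
  unify Int ~ Int
c : o
let d : o
\c._ : o -> Bool
  unify n -> Int ~ (o -> Bool) -> p
  unify n ~ o -> Bool
  unify Int ~ p
_ _ : Int
  unify Int ~ Int
  unify a -> Bool -> e -> Bool ~ Int -> q
  unify a ~ Int
  unify Bool -> e -> Bool ~ q
_ _ : Bool -> e -> Bool

Answer: Bool -> a -> Bool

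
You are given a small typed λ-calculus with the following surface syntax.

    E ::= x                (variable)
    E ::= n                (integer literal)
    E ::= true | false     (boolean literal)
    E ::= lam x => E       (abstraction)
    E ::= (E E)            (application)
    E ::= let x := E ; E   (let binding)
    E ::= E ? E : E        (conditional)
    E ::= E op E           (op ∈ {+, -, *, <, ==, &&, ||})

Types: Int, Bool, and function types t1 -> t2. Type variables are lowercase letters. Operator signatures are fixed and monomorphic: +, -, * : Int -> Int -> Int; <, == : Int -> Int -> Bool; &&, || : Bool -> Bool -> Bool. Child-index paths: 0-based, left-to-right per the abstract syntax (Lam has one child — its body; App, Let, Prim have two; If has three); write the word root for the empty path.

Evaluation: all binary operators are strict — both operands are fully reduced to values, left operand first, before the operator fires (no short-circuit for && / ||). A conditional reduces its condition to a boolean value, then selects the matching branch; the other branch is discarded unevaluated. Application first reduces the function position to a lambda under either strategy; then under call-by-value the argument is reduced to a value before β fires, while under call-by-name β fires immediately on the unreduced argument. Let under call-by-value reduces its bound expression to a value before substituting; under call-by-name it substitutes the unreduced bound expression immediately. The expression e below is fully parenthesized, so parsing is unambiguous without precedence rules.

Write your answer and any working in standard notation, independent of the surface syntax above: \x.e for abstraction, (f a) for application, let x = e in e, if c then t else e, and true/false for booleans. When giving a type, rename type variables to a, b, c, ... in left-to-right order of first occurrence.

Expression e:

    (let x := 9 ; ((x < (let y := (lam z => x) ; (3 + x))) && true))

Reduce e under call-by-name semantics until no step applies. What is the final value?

Working:
step 0: (let x = 9 in ((x < (let y = (\z.x) in (3 + x))) && true))
step 1: [let@root] ((9 < (let y = (\z.9) in (3 + 9))) && true)
step 2: [let@0.1] ((9 < (3 + 9)) && true)
step 3: [delta@0.1] ((9 < 12) && true)
step 4: [delta@0] (true && true)
step 5: [delta@root] true

Answer: true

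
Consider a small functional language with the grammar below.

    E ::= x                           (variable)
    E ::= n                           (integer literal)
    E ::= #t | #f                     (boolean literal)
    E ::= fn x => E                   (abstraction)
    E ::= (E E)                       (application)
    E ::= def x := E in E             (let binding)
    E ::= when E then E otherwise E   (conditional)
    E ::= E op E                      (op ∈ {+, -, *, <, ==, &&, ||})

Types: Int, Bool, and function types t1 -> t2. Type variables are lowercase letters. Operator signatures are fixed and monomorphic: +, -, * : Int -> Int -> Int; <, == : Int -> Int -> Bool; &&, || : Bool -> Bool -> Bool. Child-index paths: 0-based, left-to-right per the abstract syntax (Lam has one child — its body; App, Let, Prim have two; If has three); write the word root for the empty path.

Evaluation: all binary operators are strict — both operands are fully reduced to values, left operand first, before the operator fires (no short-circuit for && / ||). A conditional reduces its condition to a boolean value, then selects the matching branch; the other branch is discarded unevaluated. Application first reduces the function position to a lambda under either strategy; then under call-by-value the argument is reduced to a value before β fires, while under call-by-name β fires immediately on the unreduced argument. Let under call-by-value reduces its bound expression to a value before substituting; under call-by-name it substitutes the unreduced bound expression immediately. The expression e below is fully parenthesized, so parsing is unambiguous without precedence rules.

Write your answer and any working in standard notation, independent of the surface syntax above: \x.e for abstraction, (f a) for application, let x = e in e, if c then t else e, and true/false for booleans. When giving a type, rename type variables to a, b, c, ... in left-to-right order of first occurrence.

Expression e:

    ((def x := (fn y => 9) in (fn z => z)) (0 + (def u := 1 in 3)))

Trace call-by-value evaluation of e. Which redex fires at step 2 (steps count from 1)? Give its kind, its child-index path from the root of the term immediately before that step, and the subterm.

Trace:
step 0: ((let x = (\y.9) in (\z.z)) (0 + (let u = 1 in 3)))
step 1: [let@0] ((\z.z) (0 + (let u = 1 in 3)))
step 2: [let@1.1] ((\z.z) (0 + 3))

Answer: let at 1.1 : (let u = 1 in 3)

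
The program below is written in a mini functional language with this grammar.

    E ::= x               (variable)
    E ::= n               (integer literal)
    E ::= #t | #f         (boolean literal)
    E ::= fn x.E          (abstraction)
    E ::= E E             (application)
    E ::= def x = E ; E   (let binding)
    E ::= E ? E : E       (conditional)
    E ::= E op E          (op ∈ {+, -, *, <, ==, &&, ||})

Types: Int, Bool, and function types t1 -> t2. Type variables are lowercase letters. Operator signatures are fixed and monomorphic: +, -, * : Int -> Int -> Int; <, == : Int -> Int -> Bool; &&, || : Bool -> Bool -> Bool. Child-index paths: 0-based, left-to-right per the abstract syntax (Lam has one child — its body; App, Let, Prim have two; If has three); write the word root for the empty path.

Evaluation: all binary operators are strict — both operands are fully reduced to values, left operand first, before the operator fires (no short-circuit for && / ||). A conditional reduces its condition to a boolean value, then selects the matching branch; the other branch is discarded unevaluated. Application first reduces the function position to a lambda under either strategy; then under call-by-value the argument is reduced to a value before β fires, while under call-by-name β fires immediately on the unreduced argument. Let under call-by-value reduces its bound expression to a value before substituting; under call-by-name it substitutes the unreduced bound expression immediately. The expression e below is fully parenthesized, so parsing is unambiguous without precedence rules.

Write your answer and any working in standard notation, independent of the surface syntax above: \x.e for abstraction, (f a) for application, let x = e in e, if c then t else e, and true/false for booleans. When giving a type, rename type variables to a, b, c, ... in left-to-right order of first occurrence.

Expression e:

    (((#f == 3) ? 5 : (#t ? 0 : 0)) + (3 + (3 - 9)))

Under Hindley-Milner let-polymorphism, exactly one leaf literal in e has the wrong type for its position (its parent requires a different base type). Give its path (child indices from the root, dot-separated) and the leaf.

Derivation:
  unify Bool ~ Int
  FAIL: mismatch Bool ~ Int

Answer: 0.0.0 : false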